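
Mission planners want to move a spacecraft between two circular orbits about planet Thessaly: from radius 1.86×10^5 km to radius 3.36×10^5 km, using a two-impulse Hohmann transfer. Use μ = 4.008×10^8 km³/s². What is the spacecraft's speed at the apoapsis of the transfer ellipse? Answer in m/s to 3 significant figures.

Semi-major axis of the transfer orbit: a_t = (1.860×10^5 + 3.360×10^5)/2 = 2.610×10^5 km.
The apoapsis of the transfer ellipse is at r = 3.360×10^5 km.
From the vis-viva equation, v = √[μ(2/r − 1/a_t)] = 29.16 km/s.

v = 29200 m/s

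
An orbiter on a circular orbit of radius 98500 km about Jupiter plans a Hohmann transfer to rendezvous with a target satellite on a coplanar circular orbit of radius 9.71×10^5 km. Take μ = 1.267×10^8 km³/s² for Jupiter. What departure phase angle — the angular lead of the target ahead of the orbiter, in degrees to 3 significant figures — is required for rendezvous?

Transfer-ellipse semi-major axis a_t = (r₁ + r₂)/2 = (98500 + 9.710×10^5)/2 = 5.3475×10^5 km.
The half-period of the transfer ellipse is t = π√(a_t³/μ) = 1.0914×10^5 s.
The target's mean motion on its circular orbit is ω₂ = √(μ/r₂³) = 1.1764×10^-5 rad/s.
Angle swept by the target during transfer: ω₂·t = 1.2839 rad = 73.56°.
The orbiter traverses 180° on the transfer ellipse, so the target must lead by 180° − 73.56° = 106°.

φ = 106°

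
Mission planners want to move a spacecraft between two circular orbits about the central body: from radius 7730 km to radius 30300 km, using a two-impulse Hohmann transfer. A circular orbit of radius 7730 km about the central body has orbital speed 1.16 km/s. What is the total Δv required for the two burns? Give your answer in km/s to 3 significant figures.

Δv = 0.517 km/s

From the circular-orbit relation v² = μ/r at r = 7730 km: μ = v²r = (1.16)² × 7730 = 10401.5 km³/s².
Transfer-ellipse semi-major axis a_t = (r₁ + r₂)/2 = (7730 + 30300)/2 = 19015 km.
At r₁ the circular-orbit speed is v₁ = √(μ/r₁) = 1.1600 km/s.
On the transfer ellipse at r₁, v² = μ(2/r − 1/a) gives v_p = √[μ(2/r₁ − 1/a_t)] = 1.4643 km/s.
First burn Δv₁ = |v_p − v₁| = 0.3043 km/s.
Circular speed at r₂: v₂ = √(μ/r₂) = 0.5859 km/s.
Transfer-orbit speed at r₂: v_a = √[μ(2/r₂ − 1/a_t)] = 0.3736 km/s.
Second burn Δv₂ = |v₂ − v_a| = 0.2123 km/s.
Δv = Δv₁ + Δv₂ = 0.3043 + 0.2123 = 0.5166 km/s.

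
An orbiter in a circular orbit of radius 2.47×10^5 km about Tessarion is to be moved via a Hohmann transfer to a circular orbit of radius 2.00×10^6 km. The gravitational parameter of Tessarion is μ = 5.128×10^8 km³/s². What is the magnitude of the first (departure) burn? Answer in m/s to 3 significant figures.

Δv₁ = 15200 m/s

Transfer-ellipse semi-major axis a_t = (r₁ + r₂)/2 = (2.470×10^5 + 2.000×10^6)/2 = 1.1235×10^6 km.
On the circular orbit at r = 2.470×10^5 km, v_c = √(μ/r) = 45.56 km/s.
Vis-viva on the transfer ellipse at r = 2.470×10^5 km gives v_t = √[μ(2/r − 1/a_t)] = 60.79 km/s.
Δv₁ = |v_t − v_c| = |60.79 − 45.56| = 15.23 km/s.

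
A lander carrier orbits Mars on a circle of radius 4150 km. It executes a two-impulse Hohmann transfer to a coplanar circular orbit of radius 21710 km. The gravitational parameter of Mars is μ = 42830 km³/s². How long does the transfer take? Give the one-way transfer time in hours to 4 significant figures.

Transfer-ellipse semi-major axis a_t = (r₁ + r₂)/2 = (4150 + 21710)/2 = 12930 km.
Transfer time t = π√(a_t³/μ) = π√((12930)³ / 42830) = 22320 s.
Converting: 22320 s ÷ 3600 s/hour = 6.200 hours.

t = 6.200 hours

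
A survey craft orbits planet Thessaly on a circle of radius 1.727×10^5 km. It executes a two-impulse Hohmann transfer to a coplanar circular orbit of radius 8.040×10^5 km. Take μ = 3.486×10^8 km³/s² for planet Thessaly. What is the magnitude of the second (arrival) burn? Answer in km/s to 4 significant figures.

Δv₂ = 8.440 km/s

The Hohmann ellipse has a_t = (r₁ + r₂)/2 = 4.8835×10^5 km.
Circular speed at r = 8.040×10^5 km: v_c = √(μ/r) = 20.82 km/s.
Transfer-orbit speed at the same r (vis-viva, a = a_t): v_t = √[μ(2/r − 1/a_t)] = 12.38 km/s.
Δv₂ = |v_t − v_c| = |12.38 − 20.82| = 8.440 km/s.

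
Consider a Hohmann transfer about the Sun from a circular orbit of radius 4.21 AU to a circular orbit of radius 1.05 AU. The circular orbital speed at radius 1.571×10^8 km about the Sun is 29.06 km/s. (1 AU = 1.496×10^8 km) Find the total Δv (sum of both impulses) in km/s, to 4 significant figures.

From the circular-orbit relation v² = μ/r at r = 1.571×10^8 km: μ = v²r = (29.06)² × 1.571×10^8 = 1.32668×10^11 km³/s².
In km: r₁ = 4.21 × 1.496×10^8 = 6.29816×10^8 km; r₂ = 1.05 × 1.496×10^8 = 1.5708×10^8 km.
Transfer-ellipse semi-major axis a_t = (r₁ + r₂)/2 = (6.29816×10^8 + 1.5708×10^8)/2 = 3.93448×10^8 km.
At r₁ the circular-orbit speed is v₁ = √(μ/r₁) = 14.5137 km/s.
Transfer-orbit speed at r₁ (vis-viva): v_a = √[μ(2/r₁ − 1/a_t)] = 9.17051 km/s.
First burn Δv₁ = |v_a − v₁| = 5.343 km/s.
Circular speed at r₂: v₂ = √(μ/r₂) = 29.0618 km/s.
Transfer-orbit speed at r₂: v_p = √[μ(2/r₂ − 1/a_t)] = 36.7694 km/s.
Second burn Δv₂ = |v₂ − v_p| = 7.708 km/s.
Total Δv = Δv₁ + Δv₂ = 13.05 km/s.

Δv = 13.05 km/s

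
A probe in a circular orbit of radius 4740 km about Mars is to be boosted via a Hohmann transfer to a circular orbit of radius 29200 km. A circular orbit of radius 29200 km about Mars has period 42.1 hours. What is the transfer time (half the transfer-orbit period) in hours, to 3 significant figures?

From Kepler's third law T² = 4π²r³/μ at r = 29200 km, T = 42.1 hours = 42.1 × 3600 s = 1.5156×10^5 s: μ = 4π²r³/T² = 42789.7 km³/s².
The Hohmann ellipse has a_t = (r₁ + r₂)/2 = 16970 km.
By Kepler's third law the transfer-orbit period is T = 2π√(a_t³/μ), so t = T/2 = 33574 s.
Converting: 33574 s ÷ 3600 s/hour = 9.33 hours.

t = 9.33 hours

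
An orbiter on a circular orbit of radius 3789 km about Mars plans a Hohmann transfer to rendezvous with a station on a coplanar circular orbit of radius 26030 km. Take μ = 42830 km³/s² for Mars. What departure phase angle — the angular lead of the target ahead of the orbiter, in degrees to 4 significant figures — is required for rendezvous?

Transfer-ellipse semi-major axis a_t = (r₁ + r₂)/2 = (3789 + 26030)/2 = 14909.5 km.
Transfer time t = π√(a_t³/μ) = 27636 s.
The target's mean motion on its circular orbit is ω₂ = √(μ/r₂³) = 4.9279×10^-5 rad/s.
Angle swept by the target during transfer: ω₂·t = 1.3619 rad = 78.03°.
The orbiter traverses 180° on the transfer ellipse, so the target must lead by 180° − 78.03° = 102.0°.

φ = 102.0°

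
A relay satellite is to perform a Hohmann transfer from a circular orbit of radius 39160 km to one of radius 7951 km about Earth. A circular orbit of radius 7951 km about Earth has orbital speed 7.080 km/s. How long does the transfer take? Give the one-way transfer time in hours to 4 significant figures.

t = 4.997 hours

From the circular-orbit relation v² = μ/r at r = 7951 km: μ = v²r = (7.080)² × 7951 = 3.98555×10^5 km³/s².
Transfer-ellipse semi-major axis a_t = (r₁ + r₂)/2 = (39160 + 7951)/2 = 23555.5 km.
Half the transfer-orbit period gives t = π√(a_t³/μ) = 17990 s.
Converting: 17990 s ÷ 3600 s/hour = 4.997 hours.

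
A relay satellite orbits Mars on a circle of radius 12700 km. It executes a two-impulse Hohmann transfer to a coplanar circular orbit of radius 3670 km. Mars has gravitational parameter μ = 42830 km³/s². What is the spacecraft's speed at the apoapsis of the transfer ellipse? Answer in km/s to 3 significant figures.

The Hohmann ellipse has a_t = (r₁ + r₂)/2 = 8185 km.
The apoapsis of the transfer ellipse is at r = 12700 km.
Applying v² = μ(2/r − 1/a_t): v = 1.230 km/s.

v = 1.23 km/s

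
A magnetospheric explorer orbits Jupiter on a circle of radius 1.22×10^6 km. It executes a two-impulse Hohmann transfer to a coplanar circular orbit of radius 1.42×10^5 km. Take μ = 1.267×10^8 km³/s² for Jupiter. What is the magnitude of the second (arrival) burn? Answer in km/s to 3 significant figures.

Semi-major axis of the transfer orbit: a_t = (1.220×10^6 + 1.420×10^5)/2 = 6.810×10^5 km.
On the circular orbit at r = 1.420×10^5 km, v_c = √(μ/r) = 29.87 km/s.
Vis-viva on the transfer ellipse at r = 1.420×10^5 km gives v_t = √[μ(2/r − 1/a_t)] = 39.98 km/s.
Δv₂ = |v_t − v_c| = |39.98 − 29.87| = 10.11 km/s.

Δv₂ = 10.1 km/s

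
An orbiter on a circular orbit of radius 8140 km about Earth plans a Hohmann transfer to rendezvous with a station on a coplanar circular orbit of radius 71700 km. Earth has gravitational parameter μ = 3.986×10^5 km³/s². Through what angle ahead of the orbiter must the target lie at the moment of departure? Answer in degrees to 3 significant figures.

φ = 105°

The Hohmann ellipse has a_t = (r₁ + r₂)/2 = 39920 km.
Transfer time t = π√(a_t³/μ) = 39689 s.
Target angular speed ω₂ = √(μ/r₂³) = 3.2884×10^-5 rad/s.
Angle swept by the target during transfer: ω₂·t = 1.3051 rad = 74.78°.
Arrival is 180° from departure on the ellipse, so φ = 180° − 74.78° = 105°.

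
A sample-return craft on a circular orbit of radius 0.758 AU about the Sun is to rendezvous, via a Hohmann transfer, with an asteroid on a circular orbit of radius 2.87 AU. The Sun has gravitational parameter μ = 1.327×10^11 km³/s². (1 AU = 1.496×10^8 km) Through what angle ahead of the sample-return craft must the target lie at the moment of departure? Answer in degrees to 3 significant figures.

φ = 89.6°

In km: r₁ = 0.758 × 1.496×10^8 = 1.133968×10^8 km; r₂ = 2.87 × 1.496×10^8 = 4.29352×10^8 km.
Transfer-ellipse semi-major axis a_t = (r₁ + r₂)/2 = (1.133968×10^8 + 4.29352×10^8)/2 = 2.713744×10^8 km.
Transfer time t = π√(a_t³/μ) = 3.85538×10^7 s.
Target angular speed ω₂ = √(μ/r₂³) = 4.09464×10^-8 rad/s.
Angle swept by the target during transfer: ω₂·t = 1.57864 rad = 90.449°.
Arrival is 180° from departure on the ellipse, so φ = 180° − 90.449° = 89.6°.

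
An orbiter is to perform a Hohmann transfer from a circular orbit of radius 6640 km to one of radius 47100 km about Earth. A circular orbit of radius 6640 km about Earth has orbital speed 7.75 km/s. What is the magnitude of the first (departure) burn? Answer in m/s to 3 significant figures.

Δv₁ = 2510 m/s

From the circular-orbit relation v² = μ/r at r = 6640 km: μ = v²r = (7.75)² × 6640 = 3.98815×10^5 km³/s².
The Hohmann ellipse has a_t = (r₁ + r₂)/2 = 26870 km.
On the circular orbit at r = 6640 km, v_c = √(μ/r) = 7.7500 km/s.
Vis-viva on the transfer ellipse at r = 6640 km gives v_t = √[μ(2/r − 1/a_t)] = 10.261 km/s.
Δv₁ = |v_t − v_c| = |10.261 − 7.7500| = 2.511 km/s.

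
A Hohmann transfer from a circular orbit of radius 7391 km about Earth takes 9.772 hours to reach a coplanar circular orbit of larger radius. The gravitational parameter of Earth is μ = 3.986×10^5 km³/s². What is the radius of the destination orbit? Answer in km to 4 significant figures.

Transfer time t = 9.772 hours = 35179.2 s, and t = π√(a_t³/μ).
So a_t = (μ t²/π²)^(1/3) = (3.986×10^5 × (35179.2)² / π²)^(1/3) = 36836 km.
Since a_t = (r₁ + r₂)/2, r₂ = 2a_t − r₁ = 2×36836 − 7391 = 66281 km.

r₂ = 66280 km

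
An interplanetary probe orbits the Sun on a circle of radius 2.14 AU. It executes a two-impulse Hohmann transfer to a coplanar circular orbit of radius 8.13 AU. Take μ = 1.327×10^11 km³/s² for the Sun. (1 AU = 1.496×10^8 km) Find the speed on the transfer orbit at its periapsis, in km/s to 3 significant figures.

v = 25.6 km/s

In km: r₁ = 2.14 × 1.496×10^8 = 3.20144×10^8 km; r₂ = 8.13 × 1.496×10^8 = 1.216248×10^9 km.
Semi-major axis of the transfer orbit: a_t = (3.20144×10^8 + 1.216248×10^9)/2 = 7.68196×10^8 km.
At periapsis, r = 3.20144×10^8 km.
From the vis-viva equation, v = √[μ(2/r − 1/a_t)] = 25.62 km/s.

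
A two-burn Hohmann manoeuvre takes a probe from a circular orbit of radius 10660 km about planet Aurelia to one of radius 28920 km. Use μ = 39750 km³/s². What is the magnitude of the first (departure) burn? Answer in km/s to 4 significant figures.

The Hohmann ellipse has a_t = (r₁ + r₂)/2 = 19790 km.
On the circular orbit at r = 10660 km, v_c = √(μ/r) = 1.93103 km/s.
Vis-viva on the transfer ellipse at r = 10660 km gives v_t = √[μ(2/r − 1/a_t)] = 2.33435 km/s.
Δv₁ = |v_t − v_c| = |2.33435 − 1.93103| = 0.4033 km/s.

Δv₁ = 0.4033 km/s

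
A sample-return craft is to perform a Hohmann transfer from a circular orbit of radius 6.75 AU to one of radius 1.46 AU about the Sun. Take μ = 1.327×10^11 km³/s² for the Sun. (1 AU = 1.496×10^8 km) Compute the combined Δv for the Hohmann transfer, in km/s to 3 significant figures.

Δv = 11.6 km/s

In km: r₁ = 6.75 × 1.496×10^8 = 1.0098×10^9 km; r₂ = 1.46 × 1.496×10^8 = 2.18416×10^8 km.
Semi-major axis of the transfer orbit: a_t = (1.0098×10^9 + 2.18416×10^8)/2 = 6.14108×10^8 km.
At r₁ the circular-orbit speed is v₁ = √(μ/r₁) = 11.464 km/s.
Transfer-orbit speed at r₁ (vis-viva equation): v_a = √[μ(2/r₁ − 1/a_t)] = 6.8366 km/s.
First burn Δv₁ = |v_a − v₁| = 4.627 km/s.
At r₂, v₂ = √(μ/r₂) = 24.6487 km/s.
Transfer-orbit speed at r₂: v_p = √[μ(2/r₂ − 1/a_t)] = 31.6074 km/s.
Second burn Δv₂ = |v₂ − v_p| = 6.959 km/s.
Total Δv = Δv₁ + Δv₂ = 11.59 km/s.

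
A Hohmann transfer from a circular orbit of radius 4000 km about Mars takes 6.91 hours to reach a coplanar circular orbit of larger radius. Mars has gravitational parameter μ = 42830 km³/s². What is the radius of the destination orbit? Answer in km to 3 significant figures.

r₂ = 23800 km

Transfer time t = 6.91 hours = 24876 s, and t = π√(a_t³/μ).
So a_t = (μ t²/π²)^(1/3) = (42830 × (24876)² / π²)^(1/3) = 13900 km.
Since a_t = (r₁ + r₂)/2, r₂ = 2a_t − r₁ = 2×13900 − 4000 = 23800 km.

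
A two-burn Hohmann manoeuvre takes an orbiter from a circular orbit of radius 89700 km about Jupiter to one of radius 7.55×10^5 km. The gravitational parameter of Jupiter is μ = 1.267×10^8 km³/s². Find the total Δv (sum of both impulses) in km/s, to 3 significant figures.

Δv = 19.7 km/s

Transfer-ellipse semi-major axis a_t = (r₁ + r₂)/2 = (89700 + 7.550×10^5)/2 = 4.2235×10^5 km.
At r₁ the circular-orbit speed is v₁ = √(μ/r₁) = 37.58 km/s.
On the transfer ellipse at r₁, vis-viva gives v_p = √[μ(2/r₁ − 1/a_t)] = 50.25 km/s.
First burn Δv₁ = |v_p − v₁| = 12.67 km/s.
Circular speed at r₂: v₂ = √(μ/r₂) = 12.954 km/s.
Transfer-orbit speed at r₂: v_a = √[μ(2/r₂ − 1/a_t)] = 5.9700 km/s.
Second burn Δv₂ = |v₂ − v_a| = 6.984 km/s.
Δv = Δv₁ + Δv₂ = 12.67 + 6.984 = 19.65 km/s.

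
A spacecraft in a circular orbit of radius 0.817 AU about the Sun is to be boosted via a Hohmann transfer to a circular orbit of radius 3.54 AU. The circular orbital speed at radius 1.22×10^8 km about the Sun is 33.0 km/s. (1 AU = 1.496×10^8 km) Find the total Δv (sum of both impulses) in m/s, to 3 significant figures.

From the circular-orbit relation v² = μ/r at r = 1.22×10^8 km: μ = v²r = (33.0)² × 1.22×10^8 = 1.32858×10^11 km³/s².
In km: r₁ = 0.817 × 1.496×10^8 = 1.222232×10^8 km; r₂ = 3.54 × 1.496×10^8 = 5.29584×10^8 km.
The Hohmann ellipse has a_t = (r₁ + r₂)/2 = 3.259036×10^8 km.
At r₁ the circular-orbit speed is v₁ = √(μ/r₁) = 32.970 km/s.
Transfer-orbit speed at r₁ (vis-viva equation): v_p = √[μ(2/r₁ − 1/a_t)] = 42.028 km/s.
First burn Δv₁ = |v_p − v₁| = 9.058 km/s.
At r₂, v₂ = √(μ/r₂) = 15.839 km/s.
Transfer-orbit speed at r₂: v_a = √[μ(2/r₂ − 1/a_t)] = 9.6997 km/s.
Second burn Δv₂ = |v₂ − v_a| = 6.139 km/s.
Δv = Δv₁ + Δv₂ = 9.058 + 6.139 = 15.20 km/s.

Δv = 15200 m/s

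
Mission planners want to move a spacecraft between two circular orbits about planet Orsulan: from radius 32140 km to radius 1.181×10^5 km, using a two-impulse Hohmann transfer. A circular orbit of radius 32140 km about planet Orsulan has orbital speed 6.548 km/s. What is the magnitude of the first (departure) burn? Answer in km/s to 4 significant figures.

Δv₁ = 1.662 km/s

From the circular-orbit relation v² = μ/r at r = 32140 km: μ = v²r = (6.548)² × 32140 = 1.37804×10^6 km³/s².
The Hohmann ellipse has a_t = (r₁ + r₂)/2 = 75120 km.
Circular speed at r = 32140 km: v_c = √(μ/r) = 6.548 km/s.
Transfer-orbit speed at the same r (vis-viva, a = a_t): v_t = √[μ(2/r − 1/a_t)] = 8.210 km/s.
Δv₁ = |v_t − v_c| = |8.210 − 6.548| = 1.662 km/s.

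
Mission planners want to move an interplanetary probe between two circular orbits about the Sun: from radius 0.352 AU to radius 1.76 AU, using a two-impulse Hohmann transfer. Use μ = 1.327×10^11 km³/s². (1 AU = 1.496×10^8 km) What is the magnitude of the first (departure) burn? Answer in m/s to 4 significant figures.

In km: r₁ = 0.352 × 1.496×10^8 = 5.26592×10^7 km; r₂ = 1.76 × 1.496×10^8 = 2.63296×10^8 km.
The Hohmann ellipse has a_t = (r₁ + r₂)/2 = 1.579776×10^8 km.
Circular speed at r = 5.26592×10^7 km: v_c = √(μ/r) = 50.20 km/s.
Vis-viva on the transfer ellipse at r = 5.26592×10^7 km gives v_t = √[μ(2/r − 1/a_t)] = 64.81 km/s.
Δv₁ = |v_t − v_c| = |64.81 − 50.20| = 14.61 km/s.

Δv₁ = 14610 m/s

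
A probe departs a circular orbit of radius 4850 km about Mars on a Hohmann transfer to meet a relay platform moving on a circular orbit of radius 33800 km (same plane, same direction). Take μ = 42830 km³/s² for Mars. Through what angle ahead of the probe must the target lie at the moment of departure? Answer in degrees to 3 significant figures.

φ = 102°

The Hohmann ellipse has a_t = (r₁ + r₂)/2 = 19325 km.
Transfer time t = π√(a_t³/μ) = 40781 s.
The target's mean motion on its circular orbit is ω₂ = √(μ/r₂³) = 3.3304×10^-5 rad/s.
Angle swept by the target during transfer: ω₂·t = 1.3582 rad = 77.82°.
Arrival is 180° from departure on the ellipse, so φ = 180° − 77.82° = 102°.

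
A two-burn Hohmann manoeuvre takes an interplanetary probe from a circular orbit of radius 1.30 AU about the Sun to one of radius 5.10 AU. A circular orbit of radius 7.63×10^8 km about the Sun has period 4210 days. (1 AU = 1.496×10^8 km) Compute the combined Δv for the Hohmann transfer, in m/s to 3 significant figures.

From Kepler's third law T² = 4π²r³/μ at r = 7.63×10^8 km, T = 4210 days = 4210 × 86400 s = 3.63744×10^8 s: μ = 4π²r³/T² = 1.32538×10^11 km³/s².
In km: r₁ = 1.30 × 1.496×10^8 = 1.9448×10^8 km; r₂ = 5.10 × 1.496×10^8 = 7.6296×10^8 km.
The Hohmann ellipse has a_t = (r₁ + r₂)/2 = 4.7872×10^8 km.
Circular speed at r₁: v₁ = √(μ/r₁) = √(1.32538×10^11/1.9448×10^8) = 26.106 km/s.
Transfer-orbit speed at r₁ (v² = μ(2/r − 1/a)): v_p = √[μ(2/r₁ − 1/a_t)] = 32.957 km/s.
First burn Δv₁ = |v_p − v₁| = 6.851 km/s.
Circular speed at r₂: v₂ = √(μ/r₂) = 13.18 km/s.
Transfer-orbit speed at r₂: v_a = √[μ(2/r₂ − 1/a_t)] = 8.401 km/s.
Second burn Δv₂ = |v₂ − v_a| = 4.779 km/s.
Δv = Δv₁ + Δv₂ = 6.851 + 4.779 = 11.63 km/s.

Δv = 11600 m/s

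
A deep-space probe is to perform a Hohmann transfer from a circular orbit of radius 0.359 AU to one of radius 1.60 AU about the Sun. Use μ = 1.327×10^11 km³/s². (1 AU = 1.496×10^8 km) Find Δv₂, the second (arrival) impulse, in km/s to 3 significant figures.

Δv₂ = 9.29 km/s

In km: r₁ = 0.359 × 1.496×10^8 = 5.37064×10^7 km; r₂ = 1.60 × 1.496×10^8 = 2.3936×10^8 km.
Semi-major axis of the transfer orbit: a_t = (5.37064×10^7 + 2.3936×10^8)/2 = 1.465332×10^8 km.
On the circular orbit at r = 2.3936×10^8 km, v_c = √(μ/r) = 23.546 km/s.
Vis-viva on the transfer ellipse at r = 2.3936×10^8 km gives v_t = √[μ(2/r − 1/a_t)] = 14.255 km/s.
Δv₂ = |v_t − v_c| = |14.255 − 23.546| = 9.291 km/s.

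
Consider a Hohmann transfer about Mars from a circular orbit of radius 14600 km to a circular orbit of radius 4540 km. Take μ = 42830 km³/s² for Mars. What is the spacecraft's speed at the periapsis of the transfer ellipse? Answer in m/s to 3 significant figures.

v = 3790 m/s

The Hohmann ellipse has a_t = (r₁ + r₂)/2 = 9570 km.
The periapsis of the transfer ellipse is at r = 4540 km.
Applying v² = μ(2/r − 1/a_t): v = 3.794 km/s.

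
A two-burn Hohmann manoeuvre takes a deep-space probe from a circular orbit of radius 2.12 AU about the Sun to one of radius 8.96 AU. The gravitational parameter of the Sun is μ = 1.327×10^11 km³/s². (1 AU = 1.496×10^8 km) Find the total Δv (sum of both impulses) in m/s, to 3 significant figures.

Δv = 9350 m/s

In km: r₁ = 2.12 × 1.496×10^8 = 3.17152×10^8 km; r₂ = 8.96 × 1.496×10^8 = 1.340416×10^9 km.
Transfer-ellipse semi-major axis a_t = (r₁ + r₂)/2 = (3.17152×10^8 + 1.340416×10^9)/2 = 8.28784×10^8 km.
Circular speed at r₁: v₁ = √(μ/r₁) = √(1.327×10^11/3.17152×10^8) = 20.4551 km/s.
Transfer-orbit speed at r₁ (vis-viva): v_p = √[μ(2/r₁ − 1/a_t)] = 26.0136 km/s.
First burn Δv₁ = |v_p − v₁| = 5.5585 km/s.
Circular speed at r₂: v₂ = √(μ/r₂) = 9.9498 km/s.
Transfer-orbit speed at r₂: v_a = √[μ(2/r₂ − 1/a_t)] = 6.1550 km/s.
Second burn Δv₂ = |v₂ − v_a| = 3.7948 km/s.
Total Δv = Δv₁ + Δv₂ = 9.353 km/s.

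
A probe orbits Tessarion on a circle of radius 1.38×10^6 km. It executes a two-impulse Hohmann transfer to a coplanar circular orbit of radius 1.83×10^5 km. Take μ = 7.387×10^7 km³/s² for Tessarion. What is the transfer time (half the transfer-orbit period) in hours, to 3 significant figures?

t = 70.1 hours

The Hohmann ellipse has a_t = (r₁ + r₂)/2 = 7.815×10^5 km.
Half the transfer-orbit period gives t = π√(a_t³/μ) = 2.525×10^5 s.
Converting: 2.525×10^5 s ÷ 3600 s/hour = 70.1 hours.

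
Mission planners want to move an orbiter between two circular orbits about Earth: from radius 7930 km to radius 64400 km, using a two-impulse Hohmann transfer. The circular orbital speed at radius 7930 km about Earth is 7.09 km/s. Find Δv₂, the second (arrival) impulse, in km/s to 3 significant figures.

Δv₂ = 1.32 km/s

From the circular-orbit relation v² = μ/r at r = 7930 km: μ = v²r = (7.09)² × 7930 = 3.98626×10^5 km³/s².
The Hohmann ellipse has a_t = (r₁ + r₂)/2 = 36165 km.
On the circular orbit at r = 64400 km, v_c = √(μ/r) = 2.488 km/s.
Vis-viva on the transfer ellipse at r = 64400 km gives v_t = √[μ(2/r − 1/a_t)] = 1.165 km/s.
Δv₂ = |v_t − v_c| = |1.165 − 2.488| = 1.323 km/s.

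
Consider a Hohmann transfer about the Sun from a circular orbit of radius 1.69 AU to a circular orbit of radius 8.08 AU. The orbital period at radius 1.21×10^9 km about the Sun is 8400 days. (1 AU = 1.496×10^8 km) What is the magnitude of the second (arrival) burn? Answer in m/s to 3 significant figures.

From Kepler's third law T² = 4π²r³/μ at r = 1.21×10^9 km, T = 8400 days = 8400 × 86400 s = 7.2576×10^8 s: μ = 4π²r³/T² = 1.32779×10^11 km³/s².
In km: r₁ = 1.69 × 1.496×10^8 = 2.52824×10^8 km; r₂ = 8.08 × 1.496×10^8 = 1.208768×10^9 km.
The Hohmann ellipse has a_t = (r₁ + r₂)/2 = 7.30796×10^8 km.
Circular speed at r = 1.208768×10^9 km: v_c = √(μ/r) = 10.481 km/s.
Transfer-orbit speed at the same r (vis-viva, a = a_t): v_t = √[μ(2/r − 1/a_t)] = 6.1646 km/s.
Δv₂ = |v_t − v_c| = |6.1646 − 10.481| = 4.316 km/s.

Δv₂ = 4320 m/s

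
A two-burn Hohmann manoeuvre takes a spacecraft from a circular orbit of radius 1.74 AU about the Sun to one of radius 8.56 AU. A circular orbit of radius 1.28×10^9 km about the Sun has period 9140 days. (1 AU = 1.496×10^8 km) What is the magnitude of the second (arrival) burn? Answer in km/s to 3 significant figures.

From Kepler's third law T² = 4π²r³/μ at r = 1.28×10^9 km, T = 9140 days = 9140 × 86400 s = 7.89696×10^8 s: μ = 4π²r³/T² = 1.32761×10^11 km³/s².
In km: r₁ = 1.74 × 1.496×10^8 = 2.60304×10^8 km; r₂ = 8.56 × 1.496×10^8 = 1.280576×10^9 km.
Semi-major axis of the transfer orbit: a_t = (2.60304×10^8 + 1.280576×10^9)/2 = 7.7044×10^8 km.
On the circular orbit at r = 1.280576×10^9 km, v_c = √(μ/r) = 10.182 km/s.
Vis-viva on the transfer ellipse at r = 1.280576×10^9 km gives v_t = √[μ(2/r − 1/a_t)] = 5.9184 km/s.
Δv₂ = |v_t − v_c| = |5.9184 − 10.182| = 4.264 km/s.

Δv₂ = 4.26 km/s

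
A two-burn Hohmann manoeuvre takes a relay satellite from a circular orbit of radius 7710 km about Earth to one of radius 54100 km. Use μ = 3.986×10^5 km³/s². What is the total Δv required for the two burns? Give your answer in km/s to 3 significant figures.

Δv = 3.68 km/s

The Hohmann ellipse has a_t = (r₁ + r₂)/2 = 30905 km.
Circular speed at r₁: v₁ = √(μ/r₁) = √(3.986×10^5/7710) = 7.190 km/s.
Transfer-orbit speed at r₁ (vis-viva equation): v_p = √[μ(2/r₁ − 1/a_t)] = 9.513 km/s.
First burn Δv₁ = |v_p − v₁| = 2.323 km/s.
Circular speed at r₂: v₂ = √(μ/r₂) = 2.7144 km/s.
Transfer-orbit speed at r₂: v_a = √[μ(2/r₂ − 1/a_t)] = 1.3558 km/s.
Second burn Δv₂ = |v₂ − v_a| = 1.359 km/s.
Total Δv = Δv₁ + Δv₂ = 3.682 km/s.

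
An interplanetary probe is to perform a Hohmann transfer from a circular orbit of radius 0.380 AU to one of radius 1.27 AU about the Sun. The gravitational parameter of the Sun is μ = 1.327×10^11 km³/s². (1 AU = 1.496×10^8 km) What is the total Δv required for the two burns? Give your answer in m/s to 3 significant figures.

In km: r₁ = 0.380 × 1.496×10^8 = 5.6848×10^7 km; r₂ = 1.27 × 1.496×10^8 = 1.89992×10^8 km.
The Hohmann ellipse has a_t = (r₁ + r₂)/2 = 1.2342×10^8 km.
Circular speed at r₁: v₁ = √(μ/r₁) = √(1.327×10^11/5.6848×10^7) = 48.31 km/s.
On the transfer ellipse at r₁, vis-viva equation gives v_p = √[μ(2/r₁ − 1/a_t)] = 59.94 km/s.
First burn Δv₁ = |v_p − v₁| = 11.63 km/s.
At r₂, v₂ = √(μ/r₂) = 26.428 km/s.
Transfer-orbit speed at r₂: v_a = √[μ(2/r₂ − 1/a_t)] = 17.936 km/s.
Second burn Δv₂ = |v₂ − v_a| = 8.492 km/s.
Total Δv = Δv₁ + Δv₂ = 20.12 km/s.

Δv = 20100 m/s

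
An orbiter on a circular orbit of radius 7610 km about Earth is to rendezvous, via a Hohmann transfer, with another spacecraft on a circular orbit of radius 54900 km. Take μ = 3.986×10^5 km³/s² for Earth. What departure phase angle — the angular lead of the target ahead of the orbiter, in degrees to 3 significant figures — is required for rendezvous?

Semi-major axis of the transfer orbit: a_t = (7610 + 54900)/2 = 31255 km.
Transfer time t = π√(a_t³/μ) = 27495 s.
The target's mean motion on its circular orbit is ω₂ = √(μ/r₂³) = 4.9081×10^-5 rad/s.
Angle swept by the target during transfer: ω₂·t = 1.3495 rad = 77.32°.
The orbiter traverses 180° on the transfer ellipse, so the target must lead by 180° − 77.32° = 103°.

φ = 103°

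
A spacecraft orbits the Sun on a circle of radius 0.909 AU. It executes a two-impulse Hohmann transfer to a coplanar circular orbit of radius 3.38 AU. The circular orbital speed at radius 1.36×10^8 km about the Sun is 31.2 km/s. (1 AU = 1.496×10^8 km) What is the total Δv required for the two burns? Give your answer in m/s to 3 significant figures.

From the circular-orbit relation v² = μ/r at r = 1.36×10^8 km: μ = v²r = (31.2)² × 1.36×10^8 = 1.32388×10^11 km³/s².
In km: r₁ = 0.909 × 1.496×10^8 = 1.359864×10^8 km; r₂ = 3.38 × 1.496×10^8 = 5.05648×10^8 km.
Semi-major axis of the transfer orbit: a_t = (1.359864×10^8 + 5.05648×10^8)/2 = 3.208172×10^8 km.
Circular speed at r₁: v₁ = √(μ/r₁) = √(1.32388×10^11/1.359864×10^8) = 31.20 km/s.
On the transfer ellipse at r₁, vis-viva equation gives v_p = √[μ(2/r₁ − 1/a_t)] = 39.17 km/s.
First burn Δv₁ = |v_p − v₁| = 7.970 km/s.
At r₂, v₂ = √(μ/r₂) = 16.181 km/s.
Transfer-orbit speed at r₂: v_a = √[μ(2/r₂ − 1/a_t)] = 10.535 km/s.
Second burn Δv₂ = |v₂ − v_a| = 5.646 km/s.
Total Δv = Δv₁ + Δv₂ = 13.62 km/s.

Δv = 13600 m/s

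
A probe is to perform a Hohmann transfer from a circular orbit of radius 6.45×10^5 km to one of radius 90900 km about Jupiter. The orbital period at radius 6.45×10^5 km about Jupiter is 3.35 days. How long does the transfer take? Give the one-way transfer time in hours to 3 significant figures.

t = 17.3 hours

From Kepler's third law T² = 4π²r³/μ at r = 6.45×10^5 km, T = 3.35 days = 3.35 × 86400 s = 2.8944×10^5 s: μ = 4π²r³/T² = 1.26451×10^8 km³/s².
Transfer-ellipse semi-major axis a_t = (r₁ + r₂)/2 = (6.450×10^5 + 90900)/2 = 3.6795×10^5 km.
Half the transfer-orbit period gives t = π√(a_t³/μ) = 62360 s.
Converting: 62360 s ÷ 3600 s/hour = 17.3 hours.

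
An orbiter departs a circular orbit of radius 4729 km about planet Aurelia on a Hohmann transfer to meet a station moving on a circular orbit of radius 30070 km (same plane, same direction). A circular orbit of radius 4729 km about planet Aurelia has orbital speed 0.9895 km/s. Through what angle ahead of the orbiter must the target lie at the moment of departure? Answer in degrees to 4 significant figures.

From the circular-orbit relation v² = μ/r at r = 4729 km: μ = v²r = (0.9895)² × 4729 = 4630.21 km³/s².
The Hohmann ellipse has a_t = (r₁ + r₂)/2 = 17399.5 km.
Transfer time t = π√(a_t³/μ) = 1.0596×10^5 s.
Target angular speed ω₂ = √(μ/r₂³) = 1.3050×10^-5 rad/s.
Angle swept by the target during transfer: ω₂·t = 1.3828 rad = 79.23°.
Arrival is 180° from departure on the ellipse, so φ = 180° − 79.23° = 100.8°.

φ = 100.8°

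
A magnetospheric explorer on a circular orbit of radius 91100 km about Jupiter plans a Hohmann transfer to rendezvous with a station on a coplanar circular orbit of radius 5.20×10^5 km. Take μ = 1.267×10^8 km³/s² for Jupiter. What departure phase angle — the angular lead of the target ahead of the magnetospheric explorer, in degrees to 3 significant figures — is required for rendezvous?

Semi-major axis of the transfer orbit: a_t = (91100 + 5.200×10^5)/2 = 3.0555×10^5 km.
The half-period of the transfer ellipse is t = π√(a_t³/μ) = 47139.5 s.
Target angular speed ω₂ = √(μ/r₂³) = 3.00181×10^-5 rad/s.
Angle swept by the target during transfer: ω₂·t = 1.41504 rad = 81.08°.
Arrival is 180° from departure on the ellipse, so φ = 180° − 81.08° = 98.9°.

φ = 98.9°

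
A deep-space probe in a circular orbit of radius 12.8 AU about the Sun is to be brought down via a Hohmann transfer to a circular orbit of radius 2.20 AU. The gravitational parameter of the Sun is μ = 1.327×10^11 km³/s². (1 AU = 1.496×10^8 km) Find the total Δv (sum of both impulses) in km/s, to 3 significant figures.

Δv = 9.97 km/s

In km: r₁ = 12.8 × 1.496×10^8 = 1.91488×10^9 km; r₂ = 2.20 × 1.496×10^8 = 3.2912×10^8 km.
Transfer-ellipse semi-major axis a_t = (r₁ + r₂)/2 = (1.91488×10^9 + 3.2912×10^8)/2 = 1.122×10^9 km.
Circular speed at r₁: v₁ = √(μ/r₁) = √(1.327×10^11/1.91488×10^9) = 8.325 km/s.
Transfer-orbit speed at r₁ (vis-viva): v_a = √[μ(2/r₁ − 1/a_t)] = 4.509 km/s.
First burn Δv₁ = |v_a − v₁| = 3.816 km/s.
Circular speed at r₂: v₂ = √(μ/r₂) = 20.080 km/s.
Transfer-orbit speed at r₂: v_p = √[μ(2/r₂ − 1/a_t)] = 26.232 km/s.
Second burn Δv₂ = |v₂ − v_p| = 6.152 km/s.
Total Δv = Δv₁ + Δv₂ = 9.968 km/s.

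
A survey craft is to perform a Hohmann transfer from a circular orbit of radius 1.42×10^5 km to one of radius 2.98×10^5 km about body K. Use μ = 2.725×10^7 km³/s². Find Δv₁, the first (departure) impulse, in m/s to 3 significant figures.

Δv₁ = 2270 m/s

The Hohmann ellipse has a_t = (r₁ + r₂)/2 = 2.200×10^5 km.
Circular speed at r = 1.420×10^5 km: v_c = √(μ/r) = 13.85 km/s.
Vis-viva on the transfer ellipse at r = 1.420×10^5 km gives v_t = √[μ(2/r − 1/a_t)] = 16.12 km/s.
Δv₁ = |v_t − v_c| = |16.12 − 13.85| = 2.270 km/s.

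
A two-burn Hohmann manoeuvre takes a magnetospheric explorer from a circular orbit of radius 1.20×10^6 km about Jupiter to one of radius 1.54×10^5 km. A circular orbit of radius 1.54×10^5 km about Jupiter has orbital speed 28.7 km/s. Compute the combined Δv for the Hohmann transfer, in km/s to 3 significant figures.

From the circular-orbit relation v² = μ/r at r = 1.54×10^5 km: μ = v²r = (28.7)² × 1.54×10^5 = 1.26848×10^8 km³/s².
Transfer-ellipse semi-major axis a_t = (r₁ + r₂)/2 = (1.200×10^6 + 1.540×10^5)/2 = 6.770×10^5 km.
At r₁ the circular-orbit speed is v₁ = √(μ/r₁) = 10.2814 km/s.
Transfer-orbit speed at r₁ (vis-viva equation): v_a = √[μ(2/r₁ − 1/a_t)] = 4.90363 km/s.
First burn Δv₁ = |v_a − v₁| = 5.378 km/s.
Circular speed at r₂: v₂ = √(μ/r₂) = 28.70 km/s.
Transfer-orbit speed at r₂: v_p = √[μ(2/r₂ − 1/a_t)] = 38.21 km/s.
Second burn Δv₂ = |v₂ − v_p| = 9.510 km/s.
Total Δv = Δv₁ + Δv₂ = 14.89 km/s.

Δv = 14.9 km/s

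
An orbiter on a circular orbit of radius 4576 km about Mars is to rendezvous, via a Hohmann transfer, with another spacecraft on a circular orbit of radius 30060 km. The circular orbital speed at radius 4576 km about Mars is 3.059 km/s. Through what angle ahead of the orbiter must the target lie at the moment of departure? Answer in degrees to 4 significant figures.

From the circular-orbit relation v² = μ/r at r = 4576 km: μ = v²r = (3.059)² × 4576 = 42819.8 km³/s².
Transfer-ellipse semi-major axis a_t = (r₁ + r₂)/2 = (4576 + 30060)/2 = 17318 km.
Transfer time t = π√(a_t³/μ) = 34600 s.
Target angular speed ω₂ = √(μ/r₂³) = 3.9704×10^-5 rad/s.
Angle swept by the target during transfer: ω₂·t = 1.3738 rad = 78.71°.
The orbiter traverses 180° on the transfer ellipse, so the target must lead by 180° − 78.71° = 101.3°.

φ = 101.3°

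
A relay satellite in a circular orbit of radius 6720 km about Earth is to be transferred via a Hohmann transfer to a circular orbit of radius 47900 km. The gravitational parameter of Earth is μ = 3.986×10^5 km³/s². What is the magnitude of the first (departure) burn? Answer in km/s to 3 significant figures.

Semi-major axis of the transfer orbit: a_t = (6720 + 47900)/2 = 27310 km.
Circular speed at r = 6720 km: v_c = √(μ/r) = 7.702 km/s.
Vis-viva on the transfer ellipse at r = 6720 km gives v_t = √[μ(2/r − 1/a_t)] = 10.20 km/s.
Δv₁ = |v_t − v_c| = |10.20 − 7.702| = 2.498 km/s.

Δv₁ = 2.50 km/s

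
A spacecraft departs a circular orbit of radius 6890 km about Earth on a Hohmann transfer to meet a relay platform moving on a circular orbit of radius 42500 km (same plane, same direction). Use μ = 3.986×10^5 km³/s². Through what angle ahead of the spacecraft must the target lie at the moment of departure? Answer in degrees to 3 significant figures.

φ = 100°

Transfer-ellipse semi-major axis a_t = (r₁ + r₂)/2 = (6890 + 42500)/2 = 24695 km.
Transfer time t = π√(a_t³/μ) = 19310 s.
Target angular speed ω₂ = √(μ/r₂³) = 7.206×10^-5 rad/s.
Angle swept by the target during transfer: ω₂·t = 1.3915 rad = 79.73°.
The spacecraft traverses 180° on the transfer ellipse, so the target must lead by 180° − 79.73° = 100°.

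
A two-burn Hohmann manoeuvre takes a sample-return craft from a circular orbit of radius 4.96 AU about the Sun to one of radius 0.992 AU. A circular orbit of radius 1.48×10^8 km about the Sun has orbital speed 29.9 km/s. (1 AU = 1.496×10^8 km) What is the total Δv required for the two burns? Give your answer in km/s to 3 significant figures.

Δv = 14.3 km/s

From the circular-orbit relation v² = μ/r at r = 1.48×10^8 km: μ = v²r = (29.9)² × 1.48×10^8 = 1.32313×10^11 km³/s².
In km: r₁ = 4.96 × 1.496×10^8 = 7.42016×10^8 km; r₂ = 0.992 × 1.496×10^8 = 1.484032×10^8 km.
The Hohmann ellipse has a_t = (r₁ + r₂)/2 = 4.452096×10^8 km.
At r₁ the circular-orbit speed is v₁ = √(μ/r₁) = 13.354 km/s.
Transfer-orbit speed at r₁ (vis-viva equation): v_a = √[μ(2/r₁ − 1/a_t)] = 7.7097 km/s.
First burn Δv₁ = |v_a − v₁| = 5.644 km/s.
At r₂, v₂ = √(μ/r₂) = 29.859 km/s.
Transfer-orbit speed at r₂: v_p = √[μ(2/r₂ − 1/a_t)] = 38.548 km/s.
Second burn Δv₂ = |v₂ − v_p| = 8.689 km/s.
Total Δv = Δv₁ + Δv₂ = 14.33 km/s.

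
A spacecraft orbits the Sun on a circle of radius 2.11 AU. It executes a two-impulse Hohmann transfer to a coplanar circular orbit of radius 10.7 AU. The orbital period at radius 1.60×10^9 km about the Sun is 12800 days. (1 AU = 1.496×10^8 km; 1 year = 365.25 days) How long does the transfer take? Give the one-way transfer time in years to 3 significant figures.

From Kepler's third law T² = 4π²r³/μ at r = 1.60×10^9 km, T = 12800 days = 12800 × 86400 s = 1.10592×10^9 s: μ = 4π²r³/T² = 1.32212×10^11 km³/s².
In km: r₁ = 2.11 × 1.496×10^8 = 3.15656×10^8 km; r₂ = 10.7 × 1.496×10^8 = 1.60072×10^9 km.
The Hohmann ellipse has a_t = (r₁ + r₂)/2 = 9.58188×10^8 km.
Transfer time t = π√(a_t³/μ) = π√((9.58188×10^8)³ / 1.32212×10^11) = 2.563×10^8 s.
Converting: 2.563×10^8 s ÷ 3.15576×10^7 s/year (365.25 × 86400) = 8.12 years.

t = 8.12 years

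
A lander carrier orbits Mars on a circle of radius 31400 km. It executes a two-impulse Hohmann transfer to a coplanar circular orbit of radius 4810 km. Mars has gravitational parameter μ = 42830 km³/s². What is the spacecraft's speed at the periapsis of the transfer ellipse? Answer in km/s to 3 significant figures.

The Hohmann ellipse has a_t = (r₁ + r₂)/2 = 18105 km.
At periapsis, r = 4810 km.
From the vis-viva equation, v = √[μ(2/r − 1/a_t)] = 3.930 km/s.

v = 3.93 km/s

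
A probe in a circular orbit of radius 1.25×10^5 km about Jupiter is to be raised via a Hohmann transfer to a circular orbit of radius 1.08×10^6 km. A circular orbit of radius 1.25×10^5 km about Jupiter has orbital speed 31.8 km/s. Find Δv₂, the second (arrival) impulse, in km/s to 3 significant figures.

Δv₂ = 5.89 km/s

From the circular-orbit relation v² = μ/r at r = 1.25×10^5 km: μ = v²r = (31.8)² × 1.25×10^5 = 1.26405×10^8 km³/s².
Semi-major axis of the transfer orbit: a_t = (1.250×10^5 + 1.080×10^6)/2 = 6.025×10^5 km.
On the circular orbit at r = 1.080×10^6 km, v_c = √(μ/r) = 10.819 km/s.
Transfer-orbit speed at the same r (vis-viva, a = a_t): v_t = √[μ(2/r − 1/a_t)] = 4.9277 km/s.
Δv₂ = |v_t − v_c| = |4.9277 − 10.819| = 5.891 km/s.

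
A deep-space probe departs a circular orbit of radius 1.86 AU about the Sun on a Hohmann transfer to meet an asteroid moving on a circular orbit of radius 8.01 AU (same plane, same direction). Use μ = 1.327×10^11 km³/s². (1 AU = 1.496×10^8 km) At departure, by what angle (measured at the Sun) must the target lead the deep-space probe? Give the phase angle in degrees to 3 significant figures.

φ = 93.0°

In km: r₁ = 1.86 × 1.496×10^8 = 2.78256×10^8 km; r₂ = 8.01 × 1.496×10^8 = 1.198296×10^9 km.
The Hohmann ellipse has a_t = (r₁ + r₂)/2 = 7.38276×10^8 km.
The half-period of the transfer ellipse is t = π√(a_t³/μ) = 1.72999×10^8 s.
Target angular speed ω₂ = √(μ/r₂³) = 8.78192×10^-9 rad/s.
Angle swept by the target during transfer: ω₂·t = 1.51926 rad = 87.047°.
The deep-space probe traverses 180° on the transfer ellipse, so the target must lead by 180° − 87.047° = 93.0°.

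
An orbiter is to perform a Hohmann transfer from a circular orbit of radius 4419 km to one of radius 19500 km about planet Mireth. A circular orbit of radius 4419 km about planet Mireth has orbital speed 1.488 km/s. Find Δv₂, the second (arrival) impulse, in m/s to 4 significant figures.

Δv₂ = 277.8 m/s

From the circular-orbit relation v² = μ/r at r = 4419 km: μ = v²r = (1.488)² × 4419 = 9784.30 km³/s².
The Hohmann ellipse has a_t = (r₁ + r₂)/2 = 11959.5 km.
On the circular orbit at r = 19500 km, v_c = √(μ/r) = 0.70835 km/s.
Vis-viva on the transfer ellipse at r = 19500 km gives v_t = √[μ(2/r − 1/a_t)] = 0.43058 km/s.
Δv₂ = |v_t − v_c| = |0.43058 − 0.70835| = 0.2778 km/s.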